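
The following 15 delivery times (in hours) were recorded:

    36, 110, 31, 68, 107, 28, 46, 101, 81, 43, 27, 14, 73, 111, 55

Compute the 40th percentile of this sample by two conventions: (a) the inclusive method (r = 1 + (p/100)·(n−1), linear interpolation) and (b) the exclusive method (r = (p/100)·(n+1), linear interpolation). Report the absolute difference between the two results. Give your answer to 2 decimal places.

0.60

Sorted: 14, 27, 28, 31, 36, 43, 46, 55, 68, 73, 81, 101, 107, 110, 111.
n = 15.
(a) r = 6.6; between ranks 6 (43) and 7 (46): 44.8.
(b) r = 6.4; between ranks 6 (43) and 7 (46): 44.2.
|44.8 − 44.2| = 0.6.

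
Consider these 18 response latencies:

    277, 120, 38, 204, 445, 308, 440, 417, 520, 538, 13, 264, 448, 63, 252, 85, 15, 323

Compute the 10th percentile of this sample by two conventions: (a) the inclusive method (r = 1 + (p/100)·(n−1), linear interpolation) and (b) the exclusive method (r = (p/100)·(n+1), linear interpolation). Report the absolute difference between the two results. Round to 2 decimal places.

16.30

Sorted: 13, 15, 38, 63, 85, 120, 204, 252, 264, 277, 308, 323, 417, 440, 445, 448, 520, 538.
n = 18.
(a) r = 2.7; between ranks 2 (15) and 3 (38): 31.1.
(b) r = 1.9; between ranks 1 (13) and 2 (15): 14.8.
|31.1 − 14.8| = 16.3.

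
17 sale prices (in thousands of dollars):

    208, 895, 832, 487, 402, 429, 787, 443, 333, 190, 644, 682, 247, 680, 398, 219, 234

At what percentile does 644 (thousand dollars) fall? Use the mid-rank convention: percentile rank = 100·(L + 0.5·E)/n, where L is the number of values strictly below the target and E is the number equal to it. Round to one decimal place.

Sorted: 190, 208, 219, 234, 247, 333, 398, 402, 429, 443, 487, 644, 680, 682, 787, 832, 895.
Count below 644: L = 11; count equal: E = 1; n = 17.
Percentile rank = 100·(11 + 0.5·1)/17 = 100·11.5/17 = 67.65.

67.6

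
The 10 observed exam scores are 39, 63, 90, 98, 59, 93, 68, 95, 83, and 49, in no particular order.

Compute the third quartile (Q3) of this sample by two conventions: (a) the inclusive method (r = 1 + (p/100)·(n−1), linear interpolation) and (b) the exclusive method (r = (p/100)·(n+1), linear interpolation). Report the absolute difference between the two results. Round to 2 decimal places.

Sorted: 39, 49, 59, 63, 68, 83, 90, 93, 95, 98.
n = 10.
(a) r = 7.75; between ranks 7 (90) and 8 (93): 92.25.
(b) r = 8.25; between ranks 8 (93) and 9 (95): 93.5.
|92.25 − 93.5| = 1.25.

1.25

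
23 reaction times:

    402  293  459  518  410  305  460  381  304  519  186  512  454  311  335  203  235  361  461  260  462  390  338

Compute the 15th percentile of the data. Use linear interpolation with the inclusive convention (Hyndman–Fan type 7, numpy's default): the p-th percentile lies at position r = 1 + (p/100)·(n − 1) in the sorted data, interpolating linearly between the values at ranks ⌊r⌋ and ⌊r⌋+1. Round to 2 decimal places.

Sorted: 186, 203, 235, 260, 293, 304, 305, 311, 335, 338, 361, 381, 390, 402, 410, 454, 459, 460, 461, 462, 512, 518, 519.
n = 23.
r = 1 + (15/100)·(23 − 1) = 1 + 3.3 = 4.3.
Rank 4 is 260 and rank 5 is 293.
Interpolate: 260 + 0.3·(293 − 260) = 260 + 0.3·33 = 269.9.

269.90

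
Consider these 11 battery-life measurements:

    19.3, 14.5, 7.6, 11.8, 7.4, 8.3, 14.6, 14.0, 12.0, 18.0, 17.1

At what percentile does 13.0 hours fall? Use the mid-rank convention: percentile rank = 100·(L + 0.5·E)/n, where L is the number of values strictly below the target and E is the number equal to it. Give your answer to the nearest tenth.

45.5

Sorted: 7.4, 7.6, 8.3, 11.8, 12.0, 14.0, 14.5, 14.6, 17.1, 18.0, 19.3.
Count below 13.0: L = 5; count equal: E = 0; n = 11.
Percentile rank = 100·(5 + 0.5·0)/11 = 100·5/11 = 45.45.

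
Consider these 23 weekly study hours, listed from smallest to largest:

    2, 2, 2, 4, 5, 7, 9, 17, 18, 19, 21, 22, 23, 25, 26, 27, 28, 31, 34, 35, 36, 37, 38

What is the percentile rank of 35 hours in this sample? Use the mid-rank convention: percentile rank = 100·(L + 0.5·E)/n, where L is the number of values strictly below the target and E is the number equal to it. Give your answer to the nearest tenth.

Count below 35: L = 19; count equal: E = 1; n = 23.
Percentile rank = 100·(19 + 0.5·1)/23 = 100·19.5/23 = 84.78.

84.8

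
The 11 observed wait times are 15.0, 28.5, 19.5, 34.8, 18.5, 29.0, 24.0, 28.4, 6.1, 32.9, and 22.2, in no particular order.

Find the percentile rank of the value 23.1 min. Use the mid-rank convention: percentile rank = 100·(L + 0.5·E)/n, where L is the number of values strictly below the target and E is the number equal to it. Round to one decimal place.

45.5

Sorted: 6.1, 15.0, 18.5, 19.5, 22.2, 24.0, 28.4, 28.5, 29.0, 32.9, 34.8.
Count below 23.1: L = 5; count equal: E = 0; n = 11.
Percentile rank = 100·(5 + 0.5·0)/11 = 100·5/11 = 45.45.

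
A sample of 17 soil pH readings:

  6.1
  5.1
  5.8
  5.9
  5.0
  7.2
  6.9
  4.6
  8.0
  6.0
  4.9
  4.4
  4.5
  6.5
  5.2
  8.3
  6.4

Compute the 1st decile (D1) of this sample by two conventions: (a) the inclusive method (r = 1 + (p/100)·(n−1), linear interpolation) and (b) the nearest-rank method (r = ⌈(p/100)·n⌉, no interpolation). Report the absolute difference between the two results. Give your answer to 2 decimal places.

0.06

Sorted: 4.4, 4.5, 4.6, 4.9, 5.0, 5.1, 5.2, 5.8, 5.9, 6.0, 6.1, 6.4, 6.5, 6.9, 7.2, 8.0, 8.3.
n = 17.
(a) r = 2.6; between ranks 2 (4.5) and 3 (4.6): 4.56.
(b) the nearest-rank method: rank 2 → 4.5.
|4.56 − 4.5| = 0.06.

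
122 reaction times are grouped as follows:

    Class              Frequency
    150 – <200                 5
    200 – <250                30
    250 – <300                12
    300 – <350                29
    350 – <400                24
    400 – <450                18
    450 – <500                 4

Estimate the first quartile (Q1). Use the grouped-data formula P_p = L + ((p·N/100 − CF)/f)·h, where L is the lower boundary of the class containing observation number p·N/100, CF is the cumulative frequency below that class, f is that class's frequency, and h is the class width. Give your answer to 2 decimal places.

242.50

N = 122; target position k = 25/100 · 122 = 30.5.
Cumulative frequencies: 5, 35, 47, 76, 100, 118, 122.
Observation 30.5 falls in the class 200 – <250.
L = 200, CF = 5, f = 30, h = 50.
P25 = 200 + ((30.5 − 5)/30)·50 = 200 + 42.5 = 242.5.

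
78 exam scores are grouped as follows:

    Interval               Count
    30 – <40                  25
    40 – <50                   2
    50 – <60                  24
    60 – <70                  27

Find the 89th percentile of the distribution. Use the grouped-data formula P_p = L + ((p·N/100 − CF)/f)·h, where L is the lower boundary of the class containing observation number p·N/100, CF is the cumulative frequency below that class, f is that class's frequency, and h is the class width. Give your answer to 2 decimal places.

N = 78; target position k = 89/100 · 78 = 69.42.
Cumulative frequencies: 25, 27, 51, 78.
Observation 69.42 falls in the class 60 – <70.
L = 60, CF = 51, f = 27, h = 10.
P89 = 60 + ((69.42 − 51)/27)·10 = 60 + 6.82222 = 66.8222.

66.82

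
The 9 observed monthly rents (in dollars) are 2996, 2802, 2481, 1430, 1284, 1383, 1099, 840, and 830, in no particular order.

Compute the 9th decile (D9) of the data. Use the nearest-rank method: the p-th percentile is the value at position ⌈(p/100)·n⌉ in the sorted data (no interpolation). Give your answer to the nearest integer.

Sorted: 830, 840, 1099, 1284, 1383, 1430, 2481, 2802, 2996.
n = 9.
Position = ⌈90/100 · 9⌉ = ⌈8.1⌉ = 9.
The value at rank 9 is 2996.

2996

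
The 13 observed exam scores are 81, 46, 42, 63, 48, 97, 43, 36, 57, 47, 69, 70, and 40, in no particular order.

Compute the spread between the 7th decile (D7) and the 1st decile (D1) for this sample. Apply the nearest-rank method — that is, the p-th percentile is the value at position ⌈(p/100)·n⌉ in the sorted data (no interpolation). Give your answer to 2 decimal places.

29.00

Sorted: 36, 40, 42, 43, 46, 47, 48, 57, 63, 69, 70, 81, 97.
n = 13.
P10: rank ⌈10/100·13⌉ = 2 → 40.
P70: rank ⌈70/100·13⌉ = 10 → 69.
Difference: 69 − 40 = 29.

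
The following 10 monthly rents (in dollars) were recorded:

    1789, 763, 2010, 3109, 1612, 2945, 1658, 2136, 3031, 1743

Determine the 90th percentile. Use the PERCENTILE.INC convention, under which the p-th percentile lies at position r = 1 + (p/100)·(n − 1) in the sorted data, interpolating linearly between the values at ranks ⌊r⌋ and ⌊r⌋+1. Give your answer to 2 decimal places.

Sorted: 763, 1612, 1658, 1743, 1789, 2010, 2136, 2945, 3031, 3109.
n = 10.
r = 1 + (90/100)·(10 − 1) = 1 + 8.1 = 9.1.
Rank 9 is 3031 and rank 10 is 3109.
Interpolate: 3031 + 0.1·(3109 − 3031) = 3031 + 0.1·78 = 3038.8.

3038.80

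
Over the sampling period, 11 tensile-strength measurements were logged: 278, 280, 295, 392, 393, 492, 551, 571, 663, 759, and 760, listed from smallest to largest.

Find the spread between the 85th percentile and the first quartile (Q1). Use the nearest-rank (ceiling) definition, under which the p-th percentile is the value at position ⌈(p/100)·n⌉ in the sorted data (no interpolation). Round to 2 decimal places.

464.00

n = 11.
P25: rank ⌈25/100·11⌉ = 3 → 295.
P85: rank ⌈85/100·11⌉ = 10 → 759.
Difference: 759 − 295 = 464.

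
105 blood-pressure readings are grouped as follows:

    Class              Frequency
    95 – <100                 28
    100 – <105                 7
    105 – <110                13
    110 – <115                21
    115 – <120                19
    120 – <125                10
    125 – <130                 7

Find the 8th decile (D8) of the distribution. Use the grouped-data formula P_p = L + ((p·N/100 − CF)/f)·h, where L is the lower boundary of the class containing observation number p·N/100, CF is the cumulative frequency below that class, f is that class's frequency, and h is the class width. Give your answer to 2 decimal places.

N = 105; target position k = 80/100 · 105 = 84.
Cumulative frequencies: 28, 35, 48, 69, 88, 98, 105.
Observation 84 falls in the class 115 – <120.
L = 115, CF = 69, f = 19, h = 5.
P80 = 115 + ((84 − 69)/19)·5 = 115 + 3.94737 = 118.947.

118.95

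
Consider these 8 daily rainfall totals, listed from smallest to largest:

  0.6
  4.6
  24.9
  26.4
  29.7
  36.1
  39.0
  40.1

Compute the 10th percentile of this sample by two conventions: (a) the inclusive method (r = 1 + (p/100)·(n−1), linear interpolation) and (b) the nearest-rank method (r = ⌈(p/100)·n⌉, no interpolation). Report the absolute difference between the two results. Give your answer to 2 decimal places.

2.80

n = 8.
(a) r = 1.7; between ranks 1 (0.6) and 2 (4.6): 3.4.
(b) the nearest-rank method: rank 1 → 0.6.
|3.4 − 0.6| = 2.8.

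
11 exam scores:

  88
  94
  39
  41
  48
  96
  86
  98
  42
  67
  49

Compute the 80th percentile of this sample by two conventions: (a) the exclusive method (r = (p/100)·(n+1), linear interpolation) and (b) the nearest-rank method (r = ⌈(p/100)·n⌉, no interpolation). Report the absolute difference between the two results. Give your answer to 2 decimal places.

1.20

Sorted: 39, 41, 42, 48, 49, 67, 86, 88, 94, 96, 98.
n = 11.
(a) r = 9.6; between ranks 9 (94) and 10 (96): 95.2.
(b) the nearest-rank method: rank 9 → 94.
|95.2 − 94| = 1.2.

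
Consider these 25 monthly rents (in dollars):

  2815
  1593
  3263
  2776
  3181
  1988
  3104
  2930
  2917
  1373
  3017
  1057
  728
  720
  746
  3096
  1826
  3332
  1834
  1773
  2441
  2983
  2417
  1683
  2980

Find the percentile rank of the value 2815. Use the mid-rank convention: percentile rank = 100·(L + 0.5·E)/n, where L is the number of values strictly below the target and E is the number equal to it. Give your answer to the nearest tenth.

58.0

Sorted: 720, 728, 746, 1057, 1373, 1593, 1683, 1773, 1826, 1834, 1988, 2417, 2441, 2776, 2815, 2917, 2930, 2980, 2983, 3017, 3096, 3104, 3181, 3263, 3332.
Count below 2815: L = 14; count equal: E = 1; n = 25.
Percentile rank = 100·(14 + 0.5·1)/25 = 100·14.5/25 = 58.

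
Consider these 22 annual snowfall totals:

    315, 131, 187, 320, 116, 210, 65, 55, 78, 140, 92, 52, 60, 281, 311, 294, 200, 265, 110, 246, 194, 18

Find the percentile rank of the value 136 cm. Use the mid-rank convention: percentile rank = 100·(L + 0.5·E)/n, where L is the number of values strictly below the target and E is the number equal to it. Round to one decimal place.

45.5

Sorted: 18, 52, 55, 60, 65, 78, 92, 110, 116, 131, 140, 187, 194, 200, 210, 246, 265, 281, 294, 311, 315, 320.
Count below 136: L = 10; count equal: E = 0; n = 22.
Percentile rank = 100·(10 + 0.5·0)/22 = 100·10/22 = 45.45.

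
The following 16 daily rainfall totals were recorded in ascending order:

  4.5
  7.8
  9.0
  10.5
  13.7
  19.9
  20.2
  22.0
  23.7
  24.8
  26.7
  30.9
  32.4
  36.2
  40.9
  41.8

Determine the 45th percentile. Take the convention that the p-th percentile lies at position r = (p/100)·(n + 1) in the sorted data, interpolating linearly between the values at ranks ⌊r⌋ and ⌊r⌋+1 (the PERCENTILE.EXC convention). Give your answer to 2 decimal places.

n = 16.
r = (45/100)·(16 + 1) = 7.65.
Rank 7 is 20.2 and rank 8 is 22.0.
Interpolate: 20.2 + 0.65·(22.0 − 20.2) = 20.2 + 0.65·1.8 = 21.37.

21.37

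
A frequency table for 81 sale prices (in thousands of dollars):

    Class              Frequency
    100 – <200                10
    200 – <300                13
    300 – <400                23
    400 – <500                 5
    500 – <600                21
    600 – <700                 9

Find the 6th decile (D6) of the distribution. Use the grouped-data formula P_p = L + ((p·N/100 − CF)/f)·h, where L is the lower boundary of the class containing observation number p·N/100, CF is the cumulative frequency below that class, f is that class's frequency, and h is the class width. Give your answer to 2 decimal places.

N = 81; target position k = 60/100 · 81 = 48.6.
Cumulative frequencies: 10, 23, 46, 51, 72, 81.
Observation 48.6 falls in the class 400 – <500.
L = 400, CF = 46, f = 5, h = 100.
P60 = 400 + ((48.6 − 46)/5)·100 = 400 + 52 = 452.

452.00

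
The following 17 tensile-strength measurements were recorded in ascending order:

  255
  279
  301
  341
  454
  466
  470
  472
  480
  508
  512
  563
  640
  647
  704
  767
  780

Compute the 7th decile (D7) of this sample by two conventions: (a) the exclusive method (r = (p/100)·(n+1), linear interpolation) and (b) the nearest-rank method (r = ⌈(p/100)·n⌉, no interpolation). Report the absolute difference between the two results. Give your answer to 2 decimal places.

n = 17.
(a) r = 12.6; between ranks 12 (563) and 13 (640): 609.2.
(b) the nearest-rank method: rank 12 → 563.
|609.2 − 563| = 46.2.

46.20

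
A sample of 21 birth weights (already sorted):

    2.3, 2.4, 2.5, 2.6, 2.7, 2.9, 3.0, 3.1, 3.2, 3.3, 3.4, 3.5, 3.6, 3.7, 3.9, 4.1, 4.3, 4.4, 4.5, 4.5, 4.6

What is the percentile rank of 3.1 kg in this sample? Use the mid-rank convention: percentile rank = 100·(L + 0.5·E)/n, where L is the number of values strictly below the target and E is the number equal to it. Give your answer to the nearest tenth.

Count below 3.1: L = 7; count equal: E = 1; n = 21.
Percentile rank = 100·(7 + 0.5·1)/21 = 100·7.5/21 = 35.71.

35.7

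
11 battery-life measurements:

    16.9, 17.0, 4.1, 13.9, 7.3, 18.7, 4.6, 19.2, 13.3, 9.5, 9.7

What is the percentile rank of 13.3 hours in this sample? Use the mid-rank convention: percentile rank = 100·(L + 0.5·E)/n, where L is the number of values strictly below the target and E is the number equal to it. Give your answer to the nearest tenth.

Sorted: 4.1, 4.6, 7.3, 9.5, 9.7, 13.3, 13.9, 16.9, 17.0, 18.7, 19.2.
Count below 13.3: L = 5; count equal: E = 1; n = 11.
Percentile rank = 100·(5 + 0.5·1)/11 = 100·5.5/11 = 50.

50.0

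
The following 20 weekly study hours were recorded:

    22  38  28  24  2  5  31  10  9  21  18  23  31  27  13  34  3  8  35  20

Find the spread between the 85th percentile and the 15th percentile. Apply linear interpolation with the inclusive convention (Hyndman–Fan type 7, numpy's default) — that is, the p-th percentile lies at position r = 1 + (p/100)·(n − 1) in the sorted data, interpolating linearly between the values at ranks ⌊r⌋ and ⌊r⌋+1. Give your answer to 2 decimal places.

Sorted: 2, 3, 5, 8, 9, 10, 13, 18, 20, 21, 22, 23, 24, 27, 28, 31, 31, 34, 35, 38.
n = 20.
P15: r = 3.85; ranks 3–4 are 5, 8; interpolating gives 7.55.
P85: r = 17.15; ranks 17–18 are 31, 34; interpolating gives 31.45.
Difference: 31.45 − 7.55 = 23.9.

23.90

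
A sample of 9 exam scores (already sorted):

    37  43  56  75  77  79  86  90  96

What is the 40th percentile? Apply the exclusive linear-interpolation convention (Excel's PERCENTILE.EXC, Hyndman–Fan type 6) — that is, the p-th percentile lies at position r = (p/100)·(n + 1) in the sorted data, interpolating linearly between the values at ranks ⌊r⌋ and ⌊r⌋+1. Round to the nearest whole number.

n = 9.
r = (40/100)·(9 + 1) = 4.
r is an integer, so P40 is the value at rank 4: 75.

75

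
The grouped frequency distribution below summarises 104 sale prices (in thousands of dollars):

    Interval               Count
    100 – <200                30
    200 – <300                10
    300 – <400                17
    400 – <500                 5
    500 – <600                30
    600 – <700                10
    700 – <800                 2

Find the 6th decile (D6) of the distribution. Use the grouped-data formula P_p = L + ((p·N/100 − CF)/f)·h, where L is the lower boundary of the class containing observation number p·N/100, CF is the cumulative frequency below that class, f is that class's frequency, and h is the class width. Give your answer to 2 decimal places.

501.33

N = 104; target position k = 60/100 · 104 = 62.4.
Cumulative frequencies: 30, 40, 57, 62, 92, 102, 104.
Observation 62.4 falls in the class 500 – <600.
L = 500, CF = 62, f = 30, h = 100.
P60 = 500 + ((62.4 − 62)/30)·100 = 500 + 1.33333 = 501.333.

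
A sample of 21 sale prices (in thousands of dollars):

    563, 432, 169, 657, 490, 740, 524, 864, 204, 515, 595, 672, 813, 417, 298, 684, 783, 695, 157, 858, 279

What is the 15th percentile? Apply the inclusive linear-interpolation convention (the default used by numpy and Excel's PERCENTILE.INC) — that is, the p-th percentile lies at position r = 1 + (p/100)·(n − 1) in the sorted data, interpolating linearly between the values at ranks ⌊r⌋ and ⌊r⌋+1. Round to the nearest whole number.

Sorted: 157, 169, 204, 279, 298, 417, 432, 490, 515, 524, 563, 595, 657, 672, 684, 695, 740, 783, 813, 858, 864.
n = 21.
r = 1 + (15/100)·(21 − 1) = 1 + 3 = 4.
r is an integer, so P15 is the value at rank 4: 279.

279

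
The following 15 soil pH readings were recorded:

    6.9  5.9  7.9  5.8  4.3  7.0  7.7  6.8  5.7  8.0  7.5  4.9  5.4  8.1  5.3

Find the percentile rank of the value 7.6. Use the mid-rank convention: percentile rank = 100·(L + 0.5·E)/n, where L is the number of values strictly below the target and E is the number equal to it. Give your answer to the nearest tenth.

73.3

Sorted: 4.3, 4.9, 5.3, 5.4, 5.7, 5.8, 5.9, 6.8, 6.9, 7.0, 7.5, 7.7, 7.9, 8.0, 8.1.
Count below 7.6: L = 11; count equal: E = 0; n = 15.
Percentile rank = 100·(11 + 0.5·0)/15 = 100·11/15 = 73.33.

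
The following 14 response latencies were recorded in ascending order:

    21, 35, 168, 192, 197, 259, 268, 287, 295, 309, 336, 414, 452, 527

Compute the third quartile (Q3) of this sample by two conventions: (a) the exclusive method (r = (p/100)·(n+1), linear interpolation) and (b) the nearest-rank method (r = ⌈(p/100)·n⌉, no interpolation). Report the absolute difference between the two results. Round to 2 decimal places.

n = 14.
(a) r = 11.25; between ranks 11 (336) and 12 (414): 355.5.
(b) the nearest-rank method: rank 11 → 336.
|355.5 − 336| = 19.5.

19.50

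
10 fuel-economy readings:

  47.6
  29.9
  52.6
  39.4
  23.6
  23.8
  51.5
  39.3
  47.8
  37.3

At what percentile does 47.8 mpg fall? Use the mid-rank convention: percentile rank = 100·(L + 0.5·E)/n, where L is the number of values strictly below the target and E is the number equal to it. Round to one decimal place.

Sorted: 23.6, 23.8, 29.9, 37.3, 39.3, 39.4, 47.6, 47.8, 51.5, 52.6.
Count below 47.8: L = 7; count equal: E = 1; n = 10.
Percentile rank = 100·(7 + 0.5·1)/10 = 100·7.5/10 = 75.

75.0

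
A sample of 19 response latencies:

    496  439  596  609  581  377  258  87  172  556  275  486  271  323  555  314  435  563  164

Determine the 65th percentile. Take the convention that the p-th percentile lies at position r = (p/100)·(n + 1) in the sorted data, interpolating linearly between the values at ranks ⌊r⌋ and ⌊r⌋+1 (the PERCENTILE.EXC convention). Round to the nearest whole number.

496

Sorted: 87, 164, 172, 258, 271, 275, 314, 323, 377, 435, 439, 486, 496, 555, 556, 563, 581, 596, 609.
n = 19.
r = (65/100)·(19 + 1) = 13.
r is an integer, so P65 is the value at rank 13: 496.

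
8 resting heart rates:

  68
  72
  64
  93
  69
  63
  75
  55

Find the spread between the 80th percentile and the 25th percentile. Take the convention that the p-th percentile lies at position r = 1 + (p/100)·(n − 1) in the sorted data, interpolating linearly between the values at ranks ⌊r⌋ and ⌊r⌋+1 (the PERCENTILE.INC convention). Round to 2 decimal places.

Sorted: 55, 63, 64, 68, 69, 72, 75, 93.
n = 8.
P25: r = 2.75; ranks 2–3 are 63, 64; interpolating gives 63.75.
P80: r = 6.6; ranks 6–7 are 72, 75; interpolating gives 73.8.
Difference: 73.8 − 63.75 = 10.05.

10.05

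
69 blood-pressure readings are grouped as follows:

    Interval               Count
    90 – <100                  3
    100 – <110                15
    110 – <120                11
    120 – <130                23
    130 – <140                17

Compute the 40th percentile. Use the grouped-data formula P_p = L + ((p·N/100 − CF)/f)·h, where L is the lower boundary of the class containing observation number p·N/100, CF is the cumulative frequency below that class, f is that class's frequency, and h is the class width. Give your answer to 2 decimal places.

N = 69; target position k = 40/100 · 69 = 27.6.
Cumulative frequencies: 3, 18, 29, 52, 69.
Observation 27.6 falls in the class 110 – <120.
L = 110, CF = 18, f = 11, h = 10.
P40 = 110 + ((27.6 − 18)/11)·10 = 110 + 8.72727 = 118.727.

118.73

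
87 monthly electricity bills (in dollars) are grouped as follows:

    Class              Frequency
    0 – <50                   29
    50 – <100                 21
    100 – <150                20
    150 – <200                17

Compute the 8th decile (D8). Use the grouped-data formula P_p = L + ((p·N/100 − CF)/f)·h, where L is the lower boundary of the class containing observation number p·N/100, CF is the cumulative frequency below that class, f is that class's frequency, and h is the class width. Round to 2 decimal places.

N = 87; target position k = 80/100 · 87 = 69.6.
Cumulative frequencies: 29, 50, 70, 87.
Observation 69.6 falls in the class 100 – <150.
L = 100, CF = 50, f = 20, h = 50.
P80 = 100 + ((69.6 − 50)/20)·50 = 100 + 49 = 149.

149.00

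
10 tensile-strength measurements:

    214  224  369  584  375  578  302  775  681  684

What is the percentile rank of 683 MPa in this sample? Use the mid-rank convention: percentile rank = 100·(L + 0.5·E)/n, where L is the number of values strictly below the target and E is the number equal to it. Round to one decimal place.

Sorted: 214, 224, 302, 369, 375, 578, 584, 681, 684, 775.
Count below 683: L = 8; count equal: E = 0; n = 10.
Percentile rank = 100·(8 + 0.5·0)/10 = 100·8/10 = 80.

80.0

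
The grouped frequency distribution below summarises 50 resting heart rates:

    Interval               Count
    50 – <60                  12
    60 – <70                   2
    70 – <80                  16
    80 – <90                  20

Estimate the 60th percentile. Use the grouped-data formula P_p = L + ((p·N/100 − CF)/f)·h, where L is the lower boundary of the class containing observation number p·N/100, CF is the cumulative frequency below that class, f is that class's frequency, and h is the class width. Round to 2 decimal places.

N = 50; target position k = 60/100 · 50 = 30.
Cumulative frequencies: 12, 14, 30, 50.
Observation 30 falls in the class 70 – <80.
L = 70, CF = 14, f = 16, h = 10.
P60 = 70 + ((30 − 14)/16)·10 = 70 + 10 = 80.

80.00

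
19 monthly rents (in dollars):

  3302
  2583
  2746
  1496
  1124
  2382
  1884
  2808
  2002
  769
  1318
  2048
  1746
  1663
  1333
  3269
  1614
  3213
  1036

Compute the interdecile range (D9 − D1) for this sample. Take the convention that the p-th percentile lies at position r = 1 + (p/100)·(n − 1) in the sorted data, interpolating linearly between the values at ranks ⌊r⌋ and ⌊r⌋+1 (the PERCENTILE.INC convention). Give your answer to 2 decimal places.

Sorted: 769, 1036, 1124, 1318, 1333, 1496, 1614, 1663, 1746, 1884, 2002, 2048, 2382, 2583, 2746, 2808, 3213, 3269, 3302.
n = 19.
P10: r = 2.8; ranks 2–3 are 1036, 1124; interpolating gives 1106.4.
P90: r = 17.2; ranks 17–18 are 3213, 3269; interpolating gives 3224.2.
Difference: 3224.2 − 1106.4 = 2117.8.

2117.80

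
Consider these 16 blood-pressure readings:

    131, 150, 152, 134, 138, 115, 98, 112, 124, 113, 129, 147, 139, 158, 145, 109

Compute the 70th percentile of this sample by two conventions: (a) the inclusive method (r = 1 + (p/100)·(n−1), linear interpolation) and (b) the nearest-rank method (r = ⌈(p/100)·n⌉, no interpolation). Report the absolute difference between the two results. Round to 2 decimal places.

3.00

Sorted: 98, 109, 112, 113, 115, 124, 129, 131, 134, 138, 139, 145, 147, 150, 152, 158.
n = 16.
(a) r = 11.5; between ranks 11 (139) and 12 (145): 142.
(b) the nearest-rank method: rank 12 → 145.
|142 − 145| = 3.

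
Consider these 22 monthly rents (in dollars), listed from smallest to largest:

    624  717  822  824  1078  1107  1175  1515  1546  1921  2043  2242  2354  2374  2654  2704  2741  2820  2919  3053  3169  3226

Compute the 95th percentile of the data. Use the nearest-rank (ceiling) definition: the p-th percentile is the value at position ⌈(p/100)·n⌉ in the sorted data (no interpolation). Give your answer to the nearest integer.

n = 22.
Position = ⌈95/100 · 22⌉ = ⌈20.9⌉ = 21.
The value at rank 21 is 3169.

3169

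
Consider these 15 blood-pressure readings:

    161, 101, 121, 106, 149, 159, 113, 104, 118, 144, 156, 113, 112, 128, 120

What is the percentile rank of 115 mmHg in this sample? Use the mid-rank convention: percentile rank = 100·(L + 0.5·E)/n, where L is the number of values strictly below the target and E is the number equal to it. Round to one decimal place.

Sorted: 101, 104, 106, 112, 113, 113, 118, 120, 121, 128, 144, 149, 156, 159, 161.
Count below 115: L = 6; count equal: E = 0; n = 15.
Percentile rank = 100·(6 + 0.5·0)/15 = 100·6/15 = 40.

40.0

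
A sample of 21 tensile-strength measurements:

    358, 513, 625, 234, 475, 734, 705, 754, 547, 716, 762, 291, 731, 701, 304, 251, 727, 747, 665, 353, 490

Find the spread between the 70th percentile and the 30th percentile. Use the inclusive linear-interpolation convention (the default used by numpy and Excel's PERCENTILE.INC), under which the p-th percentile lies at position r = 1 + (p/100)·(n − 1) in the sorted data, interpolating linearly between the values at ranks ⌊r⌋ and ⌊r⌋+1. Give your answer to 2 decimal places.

241.00

Sorted: 234, 251, 291, 304, 353, 358, 475, 490, 513, 547, 625, 665, 701, 705, 716, 727, 731, 734, 747, 754, 762.
n = 21.
P30: r = 7 (integer) → 475.
P70: r = 15 (integer) → 716.
Difference: 716 − 475 = 241.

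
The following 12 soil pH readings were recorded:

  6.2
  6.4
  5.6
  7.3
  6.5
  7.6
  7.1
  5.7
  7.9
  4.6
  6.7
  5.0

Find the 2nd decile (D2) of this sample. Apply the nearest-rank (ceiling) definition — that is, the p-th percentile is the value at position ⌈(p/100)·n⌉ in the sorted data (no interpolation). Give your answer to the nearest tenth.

Sorted: 4.6, 5.0, 5.6, 5.7, 6.2, 6.4, 6.5, 6.7, 7.1, 7.3, 7.6, 7.9.
n = 12.
Position = ⌈20/100 · 12⌉ = ⌈2.4⌉ = 3.
The value at rank 3 is 5.6.

5.6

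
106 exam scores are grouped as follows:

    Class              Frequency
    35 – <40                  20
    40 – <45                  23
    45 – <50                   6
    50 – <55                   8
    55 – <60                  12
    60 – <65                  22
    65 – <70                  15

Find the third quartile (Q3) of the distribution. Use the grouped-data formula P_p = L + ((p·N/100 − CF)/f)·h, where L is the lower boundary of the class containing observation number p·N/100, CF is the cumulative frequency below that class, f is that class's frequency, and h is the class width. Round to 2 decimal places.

N = 106; target position k = 75/100 · 106 = 79.5.
Cumulative frequencies: 20, 43, 49, 57, 69, 91, 106.
Observation 79.5 falls in the class 60 – <65.
L = 60, CF = 69, f = 22, h = 5.
P75 = 60 + ((79.5 − 69)/22)·5 = 60 + 2.38636 = 62.3864.

62.39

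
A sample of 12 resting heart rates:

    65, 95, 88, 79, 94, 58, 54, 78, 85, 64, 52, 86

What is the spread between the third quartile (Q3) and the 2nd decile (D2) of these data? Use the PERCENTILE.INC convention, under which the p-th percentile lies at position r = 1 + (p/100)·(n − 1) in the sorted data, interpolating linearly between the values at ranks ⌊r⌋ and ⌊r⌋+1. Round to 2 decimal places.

27.30

Sorted: 52, 54, 58, 64, 65, 78, 79, 85, 86, 88, 94, 95.
n = 12.
P20: r = 3.2; ranks 3–4 are 58, 64; interpolating gives 59.2.
P75: r = 9.25; ranks 9–10 are 86, 88; interpolating gives 86.5.
Difference: 86.5 − 59.2 = 27.3.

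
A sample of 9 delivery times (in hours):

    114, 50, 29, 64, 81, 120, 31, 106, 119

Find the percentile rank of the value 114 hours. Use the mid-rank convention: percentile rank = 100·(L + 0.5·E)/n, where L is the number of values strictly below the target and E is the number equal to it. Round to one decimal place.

72.2

Sorted: 29, 31, 50, 64, 81, 106, 114, 119, 120.
Count below 114: L = 6; count equal: E = 1; n = 9.
Percentile rank = 100·(6 + 0.5·1)/9 = 100·6.5/9 = 72.22.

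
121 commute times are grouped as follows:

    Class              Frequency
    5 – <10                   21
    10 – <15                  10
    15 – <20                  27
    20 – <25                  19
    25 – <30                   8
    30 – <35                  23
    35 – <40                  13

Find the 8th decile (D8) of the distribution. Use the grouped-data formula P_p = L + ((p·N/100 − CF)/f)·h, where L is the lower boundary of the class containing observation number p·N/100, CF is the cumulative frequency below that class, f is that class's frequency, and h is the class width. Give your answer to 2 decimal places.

32.57

N = 121; target position k = 80/100 · 121 = 96.8.
Cumulative frequencies: 21, 31, 58, 77, 85, 108, 121.
Observation 96.8 falls in the class 30 – <35.
L = 30, CF = 85, f = 23, h = 5.
P80 = 30 + ((96.8 − 85)/23)·5 = 30 + 2.56522 = 32.5652.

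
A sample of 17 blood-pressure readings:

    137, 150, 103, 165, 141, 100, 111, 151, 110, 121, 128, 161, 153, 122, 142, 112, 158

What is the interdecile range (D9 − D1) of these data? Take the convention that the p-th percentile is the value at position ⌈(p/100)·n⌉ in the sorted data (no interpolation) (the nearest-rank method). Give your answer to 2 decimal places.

Sorted: 100, 103, 110, 111, 112, 121, 122, 128, 137, 141, 142, 150, 151, 153, 158, 161, 165.
n = 17.
P10: rank ⌈10/100·17⌉ = 2 → 103.
P90: rank ⌈90/100·17⌉ = 16 → 161.
Difference: 161 − 103 = 58.

58.00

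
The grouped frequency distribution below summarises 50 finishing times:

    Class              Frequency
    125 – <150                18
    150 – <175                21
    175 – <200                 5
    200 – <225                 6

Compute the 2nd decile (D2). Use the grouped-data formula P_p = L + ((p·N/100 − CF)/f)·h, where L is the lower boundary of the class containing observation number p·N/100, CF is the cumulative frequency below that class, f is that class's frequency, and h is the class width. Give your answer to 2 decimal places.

138.89

N = 50; target position k = 20/100 · 50 = 10.
Cumulative frequencies: 18, 39, 44, 50.
Observation 10 falls in the class 125 – <150.
L = 125, CF = 0, f = 18, h = 25.
P20 = 125 + ((10 − 0)/18)·25 = 125 + 13.8889 = 138.889.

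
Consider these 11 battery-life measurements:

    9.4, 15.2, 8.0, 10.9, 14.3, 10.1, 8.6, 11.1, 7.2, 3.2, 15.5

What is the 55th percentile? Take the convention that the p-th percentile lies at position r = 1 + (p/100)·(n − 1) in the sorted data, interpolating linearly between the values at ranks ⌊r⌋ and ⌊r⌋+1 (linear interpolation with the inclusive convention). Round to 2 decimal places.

10.50

Sorted: 3.2, 7.2, 8.0, 8.6, 9.4, 10.1, 10.9, 11.1, 14.3, 15.2, 15.5.
n = 11.
r = 1 + (55/100)·(11 − 1) = 1 + 5.5 = 6.5.
Rank 6 is 10.1 and rank 7 is 10.9.
Interpolate: 10.1 + 0.5·(10.9 − 10.1) = 10.1 + 0.5·0.8 = 10.5.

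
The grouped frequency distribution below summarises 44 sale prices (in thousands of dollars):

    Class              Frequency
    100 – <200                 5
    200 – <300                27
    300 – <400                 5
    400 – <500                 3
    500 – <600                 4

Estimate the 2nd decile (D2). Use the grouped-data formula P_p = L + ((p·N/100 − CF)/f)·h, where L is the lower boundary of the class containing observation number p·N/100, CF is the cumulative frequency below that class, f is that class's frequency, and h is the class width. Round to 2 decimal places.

214.07

N = 44; target position k = 20/100 · 44 = 8.8.
Cumulative frequencies: 5, 32, 37, 40, 44.
Observation 8.8 falls in the class 200 – <300.
L = 200, CF = 5, f = 27, h = 100.
P20 = 200 + ((8.8 − 5)/27)·100 = 200 + 14.0741 = 214.074.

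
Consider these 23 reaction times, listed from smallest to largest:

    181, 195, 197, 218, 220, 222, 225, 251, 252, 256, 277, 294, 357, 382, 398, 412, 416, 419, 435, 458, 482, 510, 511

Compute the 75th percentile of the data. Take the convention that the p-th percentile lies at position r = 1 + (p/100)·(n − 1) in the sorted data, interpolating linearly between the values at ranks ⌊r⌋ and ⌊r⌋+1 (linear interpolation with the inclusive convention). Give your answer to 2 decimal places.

n = 23.
r = 1 + (75/100)·(23 − 1) = 1 + 16.5 = 17.5.
Rank 17 is 416 and rank 18 is 419.
Interpolate: 416 + 0.5·(419 − 416) = 416 + 0.5·3 = 417.5.

417.50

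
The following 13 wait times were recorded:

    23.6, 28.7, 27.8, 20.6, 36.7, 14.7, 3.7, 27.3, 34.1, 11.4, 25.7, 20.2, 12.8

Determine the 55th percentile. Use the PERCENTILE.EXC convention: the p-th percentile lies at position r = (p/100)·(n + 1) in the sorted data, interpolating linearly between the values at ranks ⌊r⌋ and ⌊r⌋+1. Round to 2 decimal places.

25.07

Sorted: 3.7, 11.4, 12.8, 14.7, 20.2, 20.6, 23.6, 25.7, 27.3, 27.8, 28.7, 34.1, 36.7.
n = 13.
r = (55/100)·(13 + 1) = 7.7.
Rank 7 is 23.6 and rank 8 is 25.7.
Interpolate: 23.6 + 0.7·(25.7 − 23.6) = 23.6 + 0.7·2.1 = 25.07.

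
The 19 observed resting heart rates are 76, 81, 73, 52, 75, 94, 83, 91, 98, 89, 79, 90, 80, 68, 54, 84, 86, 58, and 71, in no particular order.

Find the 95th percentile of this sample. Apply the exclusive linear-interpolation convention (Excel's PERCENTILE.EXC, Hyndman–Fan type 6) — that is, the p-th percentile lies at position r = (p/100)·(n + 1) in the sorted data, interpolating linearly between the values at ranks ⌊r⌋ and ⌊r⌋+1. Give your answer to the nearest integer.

Sorted: 52, 54, 58, 68, 71, 73, 75, 76, 79, 80, 81, 83, 84, 86, 89, 90, 91, 94, 98.
n = 19.
r = (95/100)·(19 + 1) = 19.
r is an integer, so P95 is the value at rank 19: 98.

98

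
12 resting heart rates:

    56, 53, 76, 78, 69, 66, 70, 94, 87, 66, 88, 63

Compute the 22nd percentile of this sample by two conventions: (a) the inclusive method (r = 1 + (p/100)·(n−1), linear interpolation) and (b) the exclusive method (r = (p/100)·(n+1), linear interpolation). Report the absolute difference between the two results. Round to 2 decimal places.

Sorted: 53, 56, 63, 66, 66, 69, 70, 76, 78, 87, 88, 94.
n = 12.
(a) r = 3.42; between ranks 3 (63) and 4 (66): 64.26.
(b) r = 2.86; between ranks 2 (56) and 3 (63): 62.02.
|64.26 − 62.02| = 2.24.

2.24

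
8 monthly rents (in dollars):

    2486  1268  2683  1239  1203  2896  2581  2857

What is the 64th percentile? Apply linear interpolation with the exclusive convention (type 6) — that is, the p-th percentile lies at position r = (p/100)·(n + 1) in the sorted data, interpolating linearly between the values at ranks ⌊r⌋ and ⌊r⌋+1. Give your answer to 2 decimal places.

2658.52

Sorted: 1203, 1239, 1268, 2486, 2581, 2683, 2857, 2896.
n = 8.
r = (64/100)·(8 + 1) = 5.76.
Rank 5 is 2581 and rank 6 is 2683.
Interpolate: 2581 + 0.76·(2683 − 2581) = 2581 + 0.76·102 = 2658.52.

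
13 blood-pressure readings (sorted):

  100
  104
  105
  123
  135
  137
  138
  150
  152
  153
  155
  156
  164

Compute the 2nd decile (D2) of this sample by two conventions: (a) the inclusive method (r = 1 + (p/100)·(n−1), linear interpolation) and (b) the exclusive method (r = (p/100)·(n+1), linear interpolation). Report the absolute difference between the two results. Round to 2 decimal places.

n = 13.
(a) r = 3.4; between ranks 3 (105) and 4 (123): 112.2.
(b) r = 2.8; between ranks 2 (104) and 3 (105): 104.8.
|112.2 − 104.8| = 7.4.

7.40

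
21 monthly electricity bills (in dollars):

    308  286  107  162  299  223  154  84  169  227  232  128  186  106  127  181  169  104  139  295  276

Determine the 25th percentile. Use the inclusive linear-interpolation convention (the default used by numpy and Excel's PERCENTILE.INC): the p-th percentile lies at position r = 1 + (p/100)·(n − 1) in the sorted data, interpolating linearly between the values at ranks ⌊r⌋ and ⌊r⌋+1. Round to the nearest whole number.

Sorted: 84, 104, 106, 107, 127, 128, 139, 154, 162, 169, 169, 181, 186, 223, 227, 232, 276, 286, 295, 299, 308.
n = 21.
r = 1 + (25/100)·(21 − 1) = 1 + 5 = 6.
r is an integer, so P25 is the value at rank 6: 128.

128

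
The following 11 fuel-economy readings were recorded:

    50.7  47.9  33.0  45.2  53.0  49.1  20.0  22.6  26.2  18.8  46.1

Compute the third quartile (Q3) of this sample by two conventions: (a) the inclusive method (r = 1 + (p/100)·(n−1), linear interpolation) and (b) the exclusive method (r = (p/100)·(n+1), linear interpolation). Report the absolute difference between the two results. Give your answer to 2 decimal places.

Sorted: 18.8, 20.0, 22.6, 26.2, 33.0, 45.2, 46.1, 47.9, 49.1, 50.7, 53.0.
n = 11.
(a) r = 8.5; between ranks 8 (47.9) and 9 (49.1): 48.5.
(b) r = 9 → value at rank 9 = 49.1.
|48.5 − 49.1| = 0.6.

0.60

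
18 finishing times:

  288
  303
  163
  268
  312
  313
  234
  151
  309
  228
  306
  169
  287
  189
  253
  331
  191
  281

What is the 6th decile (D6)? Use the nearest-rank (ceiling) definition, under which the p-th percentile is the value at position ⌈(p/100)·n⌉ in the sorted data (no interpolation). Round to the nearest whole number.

Sorted: 151, 163, 169, 189, 191, 228, 234, 253, 268, 281, 287, 288, 303, 306, 309, 312, 313, 331.
n = 18.
Position = ⌈60/100 · 18⌉ = ⌈10.8⌉ = 11.
The value at rank 11 is 287.

287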